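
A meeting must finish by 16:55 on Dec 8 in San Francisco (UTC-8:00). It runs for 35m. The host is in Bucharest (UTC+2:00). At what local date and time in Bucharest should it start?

02:20 on December 9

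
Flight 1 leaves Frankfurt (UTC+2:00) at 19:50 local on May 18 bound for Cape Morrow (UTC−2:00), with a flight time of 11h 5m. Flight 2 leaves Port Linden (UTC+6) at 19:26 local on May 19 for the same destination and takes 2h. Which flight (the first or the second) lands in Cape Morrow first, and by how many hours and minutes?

the first, by 10 hours 31 minutes

Flight 1 in UTC: 19:50 − 2:00 = 17:50 on May 18.
+11 hours 5 minutes → arrive 04:55 UTC on May 19.
Flight 2 in UTC: 19:26 − 6:00 = 13:26 on May 19.
+2 hours → arrive 15:26 UTC on May 19.
Flight 1 lands earlier by 10 hours 31 minutes.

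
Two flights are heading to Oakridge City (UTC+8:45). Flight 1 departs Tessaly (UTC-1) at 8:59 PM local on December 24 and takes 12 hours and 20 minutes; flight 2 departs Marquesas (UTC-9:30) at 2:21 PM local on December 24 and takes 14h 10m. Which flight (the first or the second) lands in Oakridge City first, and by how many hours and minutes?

Flight 1 in UTC: 8:59 PM + 1:00 = 9:59 PM on Dec 24.
+12 hours and 20 minutes → arrive 10:19 AM UTC on Dec 25.
Flight 2 in UTC: 2:21 PM + 9:30 = 11:51 PM on Dec 24.
+14 hours and 10 minutes → arrive 2:01 PM UTC on Dec 25.
Flight 1 lands earlier by 3 hours 42 minutes.

the first, by 3 hours 42 minutes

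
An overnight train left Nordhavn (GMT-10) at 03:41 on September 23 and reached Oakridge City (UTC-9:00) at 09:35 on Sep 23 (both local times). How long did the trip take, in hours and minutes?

4 hours 54 minutes

Oakridge City is 1:00 ahead of Nordhavn.
Clock-face elapsed time (ignoring zones) is 5 hours 54 minutes.
Actual elapsed = 5 hours 54 minutes − 1:00 = 4 hours 54 minutes.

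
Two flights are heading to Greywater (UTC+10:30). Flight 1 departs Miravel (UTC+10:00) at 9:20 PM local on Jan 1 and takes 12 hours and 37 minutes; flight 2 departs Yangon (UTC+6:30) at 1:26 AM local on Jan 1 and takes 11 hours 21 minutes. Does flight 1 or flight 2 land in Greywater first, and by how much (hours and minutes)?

Flight 1 in UTC: 9:20 PM − 10:00 = 11:20 AM on Jan 1.
+12 hours and 37 minutes → arrive 11:57 PM UTC on Jan 1.
Flight 2 in UTC: 1:26 AM − 6:30 = 6:56 PM on Dec 31.
+11 hours and 21 minutes → arrive 6:17 AM UTC on Jan 1.
Flight 2 lands earlier by 17 hours 40 minutes.

the second, by 17 hours 40 minutes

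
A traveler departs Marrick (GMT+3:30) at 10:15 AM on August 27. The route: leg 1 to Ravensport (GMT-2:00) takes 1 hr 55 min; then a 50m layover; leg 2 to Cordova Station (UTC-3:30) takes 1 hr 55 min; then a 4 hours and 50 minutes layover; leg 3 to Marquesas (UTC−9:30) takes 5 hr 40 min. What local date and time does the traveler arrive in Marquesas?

Convert departure to UTC: 10:15 AM − 3:30 = 6:45 AM UTC on Aug 27.
Add 1 hour and 55 minutes leg 1 → 8:40 AM UTC.
Add 50 minutes layover in Ravensport → 9:30 AM UTC.
Add 1 hour 55 minutes leg 2 → 11:25 AM UTC.
Add 4 hours and 50 minutes layover in Cordova Station → 4:15 PM UTC.
Add 5 hours and 40 minutes leg 3 → 9:55 PM UTC.
Marquesas is UTC−9:30, so local arrival = 9:55 PM − 9:30 = 12:25 PM on Aug 27.

12:25 PM on August 27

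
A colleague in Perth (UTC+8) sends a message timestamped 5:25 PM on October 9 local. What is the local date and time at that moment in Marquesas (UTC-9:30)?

11:55 PM on October 8

Marquesas is 17:30 behind Perth.
Shift by the zone difference: 5:25 PM − 17:30 = 11:55 PM on Oct 8 in Marquesas.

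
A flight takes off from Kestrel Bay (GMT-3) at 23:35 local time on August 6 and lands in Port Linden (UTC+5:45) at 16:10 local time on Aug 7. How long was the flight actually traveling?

Departure in UTC: 23:35 + 3:00 = 02:35 on Aug 7.
Arrival in UTC: 16:10 − 5:45 = 10:25 on Aug 7.
Elapsed = 10:25 − 02:35 = 7 hours 50 minutes.

7 hours 50 minutes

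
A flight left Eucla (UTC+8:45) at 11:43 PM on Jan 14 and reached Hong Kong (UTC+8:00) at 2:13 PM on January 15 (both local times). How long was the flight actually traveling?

15 hours 15 minutes

Hong Kong is 0:45 behind Eucla.
Clock-face elapsed time (ignoring zones) is 14 hours 30 minutes.
Actual elapsed = 14 hours 30 minutes + 0:45 = 15 hours 15 minutes.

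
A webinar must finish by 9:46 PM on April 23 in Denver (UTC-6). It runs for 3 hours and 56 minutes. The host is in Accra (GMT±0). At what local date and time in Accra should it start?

11:50 PM on April 23

Target end time in UTC: 9:46 PM + 6:00 = 3:46 AM on Apr 24.
Subtract 3 hours and 56 minutes → start 11:50 PM UTC on Apr 23.
Accra is UTC+0, so start is 11:50 PM on Apr 23.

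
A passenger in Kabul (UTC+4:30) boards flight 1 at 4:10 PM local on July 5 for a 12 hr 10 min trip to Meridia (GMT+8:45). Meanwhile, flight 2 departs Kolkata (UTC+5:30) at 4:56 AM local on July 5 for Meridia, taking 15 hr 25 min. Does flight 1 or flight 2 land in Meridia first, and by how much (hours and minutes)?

Flight 1 in UTC: 4:10 PM − 4:30 = 11:40 AM on Jul 5.
+12 hours and 10 minutes → arrive 11:50 PM UTC on Jul 5.
Flight 2 in UTC: 4:56 AM − 5:30 = 11:26 PM on Jul 4.
+15 hours and 25 minutes → arrive 2:51 PM UTC on Jul 5.
Flight 2 lands earlier by 8 hours 59 minutes.

the second, by 8 hours 59 minutes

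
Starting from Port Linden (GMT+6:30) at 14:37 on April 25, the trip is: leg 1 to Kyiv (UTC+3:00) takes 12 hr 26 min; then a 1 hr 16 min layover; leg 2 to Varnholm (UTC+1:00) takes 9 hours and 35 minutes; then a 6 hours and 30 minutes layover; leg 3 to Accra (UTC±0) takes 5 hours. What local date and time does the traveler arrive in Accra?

18:54 on April 26

Convert departure to UTC: 14:37 − 6:30 = 08:07 UTC on Apr 25.
Add 12 hours 26 minutes leg 1 → 20:33 UTC.
Add 1 hour and 16 minutes layover in Kyiv → 21:49 UTC.
Add 9 hours 35 minutes leg 2 → 07:24 UTC (Apr 26).
Add 6 hours and 30 minutes layover in Varnholm → 13:54 UTC.
Add 5 hours leg 3 → 18:54 UTC.
Accra is UTC+0, so local arrival is the same: 18:54 on Apr 26.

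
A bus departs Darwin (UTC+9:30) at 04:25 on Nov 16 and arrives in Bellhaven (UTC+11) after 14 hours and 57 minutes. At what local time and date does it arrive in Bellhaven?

Convert departure to UTC: 04:25 − 9:30 = 18:55 UTC on Nov 15.
Add 14 hours 57 minutes travel time → 09:52 UTC (Nov 16).
Bellhaven is UTC+11:00, so local arrival = 09:52 + 11:00 = 20:52 on Nov 16.

20:52 on November 16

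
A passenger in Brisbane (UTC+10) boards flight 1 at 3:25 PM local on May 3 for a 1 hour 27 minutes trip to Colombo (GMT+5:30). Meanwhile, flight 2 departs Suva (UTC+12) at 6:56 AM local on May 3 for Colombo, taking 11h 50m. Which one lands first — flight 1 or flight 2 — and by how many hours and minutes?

the second, by 6 minutes

Flight 1 in UTC: 3:25 PM − 10:00 = 5:25 AM on May 3.
+1 hour 27 minutes → arrive 6:52 AM UTC on May 3.
Flight 2 in UTC: 6:56 AM − 12:00 = 6:56 PM on May 2.
+11 hours 50 minutes → arrive 6:46 AM UTC on May 3.
Flight 2 lands earlier by 6 minutes.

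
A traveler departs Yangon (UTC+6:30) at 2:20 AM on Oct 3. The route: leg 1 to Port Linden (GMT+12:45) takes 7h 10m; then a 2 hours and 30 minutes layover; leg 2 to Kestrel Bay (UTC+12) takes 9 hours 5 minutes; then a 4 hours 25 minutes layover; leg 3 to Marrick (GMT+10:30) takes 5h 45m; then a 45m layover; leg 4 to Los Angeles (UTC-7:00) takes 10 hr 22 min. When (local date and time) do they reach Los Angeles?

4:52 AM on Oct 4

Convert departure to UTC: 2:20 AM − 6:30 = 7:50 PM UTC on Oct 2.
Add 7 hours and 10 minutes leg 1 → 3:00 AM UTC (Oct 3).
Add 2 hours and 30 minutes layover in Port Linden → 5:30 AM UTC.
Add 9 hours 5 minutes leg 2 → 2:35 PM UTC.
Add 4 hours 25 minutes layover in Kestrel Bay → 7:00 PM UTC.
Add 5 hours 45 minutes leg 3 → 12:45 AM UTC (Oct 4).
Add 45 minutes layover in Marrick → 1:30 AM UTC.
Add 10 hours 22 minutes leg 4 → 11:52 AM UTC.
Los Angeles is UTC−7:00, so local arrival = 11:52 AM − 7:00 = 4:52 AM on Oct 4.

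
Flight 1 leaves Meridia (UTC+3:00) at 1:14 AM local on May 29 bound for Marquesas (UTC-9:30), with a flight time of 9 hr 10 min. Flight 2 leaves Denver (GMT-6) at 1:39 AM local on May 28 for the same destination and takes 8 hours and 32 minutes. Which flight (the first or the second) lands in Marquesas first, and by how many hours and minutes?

Flight 1 in UTC: 1:14 AM − 3:00 = 10:14 PM on May 28.
+9 hours 10 minutes → arrive 7:24 AM UTC on May 29.
Flight 2 in UTC: 1:39 AM + 6:00 = 7:39 AM on May 28.
+8 hours and 32 minutes → arrive 4:11 PM UTC on May 28.
Flight 2 lands earlier by 15 hours 13 minutes.

the second, by 15 hours 13 minutes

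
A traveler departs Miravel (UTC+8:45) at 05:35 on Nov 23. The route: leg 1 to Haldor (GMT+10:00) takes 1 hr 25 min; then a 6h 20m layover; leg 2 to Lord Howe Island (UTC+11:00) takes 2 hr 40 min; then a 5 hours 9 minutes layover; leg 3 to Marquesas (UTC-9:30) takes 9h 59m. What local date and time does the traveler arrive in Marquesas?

12:53 on Nov 23

Convert departure to UTC: 05:35 − 8:45 = 20:50 UTC on Nov 22.
Add 1 hour and 25 minutes leg 1 → 22:15 UTC.
Add 6 hours and 20 minutes layover in Haldor → 04:35 UTC (Nov 23).
Add 2 hours and 40 minutes leg 2 → 07:15 UTC.
Add 5 hours and 9 minutes layover in Lord Howe Island → 12:24 UTC.
Add 9 hours 59 minutes leg 3 → 22:23 UTC.
Marquesas is UTC−9:30, so local arrival = 22:23 − 9:30 = 12:53 on Nov 23.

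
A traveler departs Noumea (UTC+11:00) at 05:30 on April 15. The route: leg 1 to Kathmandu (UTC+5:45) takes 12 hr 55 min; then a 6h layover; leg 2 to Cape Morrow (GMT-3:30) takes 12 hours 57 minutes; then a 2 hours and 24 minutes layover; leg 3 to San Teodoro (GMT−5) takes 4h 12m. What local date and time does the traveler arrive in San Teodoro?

03:58 on April 16

Convert departure to UTC: 05:30 − 11:00 = 18:30 UTC on Apr 14.
Add 12 hours 55 minutes leg 1 → 07:25 UTC (Apr 15).
Add 6 hours layover in Kathmandu → 13:25 UTC.
Add 12 hours and 57 minutes leg 2 → 02:22 UTC (Apr 16).
Add 2 hours 24 minutes layover in Cape Morrow → 04:46 UTC.
Add 4 hours and 12 minutes leg 3 → 08:58 UTC.
San Teodoro is UTC−5:00, so local arrival = 08:58 − 5:00 = 03:58 on Apr 16.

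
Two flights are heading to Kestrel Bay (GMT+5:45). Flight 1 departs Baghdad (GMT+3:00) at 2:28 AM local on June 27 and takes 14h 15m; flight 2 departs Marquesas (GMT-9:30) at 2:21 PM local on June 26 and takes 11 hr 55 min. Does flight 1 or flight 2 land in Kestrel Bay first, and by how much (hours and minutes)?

Flight 1 in UTC: 2:28 AM − 3:00 = 11:28 PM on Jun 26.
+14 hours and 15 minutes → arrive 1:43 PM UTC on Jun 27.
Flight 2 in UTC: 2:21 PM + 9:30 = 11:51 PM on Jun 26.
+11 hours and 55 minutes → arrive 11:46 AM UTC on Jun 27.
Flight 2 lands earlier by 1 hour 57 minutes.

the second, by 1 hour 57 minutes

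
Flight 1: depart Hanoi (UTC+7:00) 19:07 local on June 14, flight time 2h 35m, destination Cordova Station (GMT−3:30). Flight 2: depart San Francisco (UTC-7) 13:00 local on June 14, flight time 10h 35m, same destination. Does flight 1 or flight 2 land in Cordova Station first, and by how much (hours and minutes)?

the first, by 15 hours 53 minutes

Flight 1 in UTC: 19:07 − 7:00 = 12:07 on Jun 14.
+2 hours 35 minutes → arrive 14:42 UTC on Jun 14.
Flight 2 in UTC: 13:00 + 7:00 = 20:00 on Jun 14.
+10 hours and 35 minutes → arrive 06:35 UTC on Jun 15.
Flight 1 lands earlier by 15 hours 53 minutes.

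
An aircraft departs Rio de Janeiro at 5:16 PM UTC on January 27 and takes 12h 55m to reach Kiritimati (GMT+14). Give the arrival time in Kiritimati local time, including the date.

Departure is given in UTC: 5:16 PM on Jan 27.
Add 12 hours 55 minutes → 6:11 AM UTC (Jan 28).
Kiritimati is UTC+14:00: 6:11 AM + 14:00 = 8:11 PM on Jan 28.

8:11 PM on January 28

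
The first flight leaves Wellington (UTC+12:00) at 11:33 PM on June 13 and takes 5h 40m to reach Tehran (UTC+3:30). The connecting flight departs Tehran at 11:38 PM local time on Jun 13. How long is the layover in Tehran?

Convert departure to UTC: 11:33 PM − 12:00 = 11:33 AM UTC on Jun 13.
Add 5 hours 40 minutes flight time → 5:13 PM UTC.
Tehran is UTC+3:30, so local arrival = 5:13 PM + 3:30 = 8:43 PM on Jun 13.
Layover = 11:38 PM − 8:43 PM = 2 hours 55 minutes.

2 hours 55 minutes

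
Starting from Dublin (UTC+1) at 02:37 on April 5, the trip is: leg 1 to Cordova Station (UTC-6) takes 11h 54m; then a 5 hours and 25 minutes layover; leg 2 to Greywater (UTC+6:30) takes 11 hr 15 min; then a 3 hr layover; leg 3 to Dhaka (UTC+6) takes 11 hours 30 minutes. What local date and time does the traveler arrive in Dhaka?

02:41 on April 7

Convert departure to UTC: 02:37 − 1:00 = 01:37 UTC on Apr 5.
Add 11 hours 54 minutes leg 1 → 13:31 UTC.
Add 5 hours and 25 minutes layover in Cordova Station → 18:56 UTC.
Add 11 hours and 15 minutes leg 2 → 06:11 UTC (Apr 6).
Add 3 hours layover in Greywater → 09:11 UTC.
Add 11 hours and 30 minutes leg 3 → 20:41 UTC.
Dhaka is UTC+6:00, so local arrival = 20:41 + 6:00 = 02:41 on Apr 7.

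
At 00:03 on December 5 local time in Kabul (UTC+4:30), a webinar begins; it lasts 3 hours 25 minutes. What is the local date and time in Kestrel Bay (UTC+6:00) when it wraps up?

Convert start to UTC: 00:03 − 4:30 = 19:33 UTC on Dec 4.
Add 3 hours and 25 minutes duration → 22:58 UTC.
Kestrel Bay is UTC+6:00, so local end time = 22:58 + 6:00 = 04:58 on Dec 5.

04:58 on December 5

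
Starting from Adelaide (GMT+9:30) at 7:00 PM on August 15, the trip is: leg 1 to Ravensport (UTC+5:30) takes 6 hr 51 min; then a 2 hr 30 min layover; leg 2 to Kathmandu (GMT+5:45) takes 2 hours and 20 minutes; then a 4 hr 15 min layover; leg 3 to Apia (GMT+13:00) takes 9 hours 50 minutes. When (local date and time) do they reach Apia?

12:16 AM on August 17

Convert departure to UTC: 7:00 PM − 9:30 = 9:30 AM UTC on Aug 15.
Add 6 hours and 51 minutes leg 1 → 4:21 PM UTC.
Add 2 hours 30 minutes layover in Ravensport → 6:51 PM UTC.
Add 2 hours 20 minutes leg 2 → 9:11 PM UTC.
Add 4 hours and 15 minutes layover in Kathmandu → 1:26 AM UTC (Aug 16).
Add 9 hours 50 minutes leg 3 → 11:16 AM UTC.
Apia is UTC+13:00, so local arrival = 11:16 AM + 13:00 = 12:16 AM on Aug 17.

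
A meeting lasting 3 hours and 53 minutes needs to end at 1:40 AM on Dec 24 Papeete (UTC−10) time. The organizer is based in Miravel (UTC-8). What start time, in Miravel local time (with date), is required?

11:47 PM on December 23

Target end time in UTC: 1:40 AM + 10:00 = 11:40 AM on Dec 24.
Subtract 3 hours 53 minutes → start 7:47 AM UTC on Dec 24.
Miravel is UTC−8:00: 7:47 AM − 8:00 = 11:47 PM on Dec 23.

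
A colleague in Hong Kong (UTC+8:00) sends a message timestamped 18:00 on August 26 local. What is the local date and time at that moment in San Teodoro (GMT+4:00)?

14:00 on Aug 26

In UTC: 18:00 − 8:00 = 10:00 on Aug 26.
San Teodoro is UTC+4:00: 10:00 + 4:00 = 14:00 on Aug 26.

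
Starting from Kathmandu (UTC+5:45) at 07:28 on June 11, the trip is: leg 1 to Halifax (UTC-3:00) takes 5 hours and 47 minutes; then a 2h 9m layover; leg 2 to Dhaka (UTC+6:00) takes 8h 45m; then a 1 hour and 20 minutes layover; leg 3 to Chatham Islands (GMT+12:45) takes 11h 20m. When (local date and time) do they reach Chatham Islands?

Convert departure to UTC: 07:28 − 5:45 = 01:43 UTC on Jun 11.
Add 5 hours and 47 minutes leg 1 → 07:30 UTC.
Add 2 hours 9 minutes layover in Halifax → 09:39 UTC.
Add 8 hours 45 minutes leg 2 → 18:24 UTC.
Add 1 hour and 20 minutes layover in Dhaka → 19:44 UTC.
Add 11 hours 20 minutes leg 3 → 07:04 UTC (Jun 12).
Chatham Islands is UTC+12:45, so local arrival = 07:04 + 12:45 = 19:49 on Jun 12.

19:49 on June 12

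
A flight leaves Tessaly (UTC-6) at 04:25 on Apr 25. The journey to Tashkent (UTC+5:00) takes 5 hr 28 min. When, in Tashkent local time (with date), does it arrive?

Convert departure to UTC: 04:25 + 6:00 = 10:25 UTC on Apr 25.
Add 5 hours 28 minutes travel time → 15:53 UTC.
Tashkent is UTC+5:00, so local arrival = 15:53 + 5:00 = 20:53 on Apr 25.

20:53 on April 25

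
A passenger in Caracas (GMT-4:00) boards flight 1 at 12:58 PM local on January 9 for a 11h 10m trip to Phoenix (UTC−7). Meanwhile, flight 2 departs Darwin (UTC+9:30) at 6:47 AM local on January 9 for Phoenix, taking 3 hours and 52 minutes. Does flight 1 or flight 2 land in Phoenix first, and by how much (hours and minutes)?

Flight 1 in UTC: 12:58 PM + 4:00 = 4:58 PM on Jan 9.
+11 hours and 10 minutes → arrive 4:08 AM UTC on Jan 10.
Flight 2 in UTC: 6:47 AM − 9:30 = 9:17 PM on Jan 8.
+3 hours 52 minutes → arrive 1:09 AM UTC on Jan 9.
Flight 2 lands earlier by 26 hours 59 minutes.

the second, by 26 hours 59 minutes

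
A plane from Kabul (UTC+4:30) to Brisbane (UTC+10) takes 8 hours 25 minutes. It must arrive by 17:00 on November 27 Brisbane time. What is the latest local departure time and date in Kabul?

03:05 on Nov 27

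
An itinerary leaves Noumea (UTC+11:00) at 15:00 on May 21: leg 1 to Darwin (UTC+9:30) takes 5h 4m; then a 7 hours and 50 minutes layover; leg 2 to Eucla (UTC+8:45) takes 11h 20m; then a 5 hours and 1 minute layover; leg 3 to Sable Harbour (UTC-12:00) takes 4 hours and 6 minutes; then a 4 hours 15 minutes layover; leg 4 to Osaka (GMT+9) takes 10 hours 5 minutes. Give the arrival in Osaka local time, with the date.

12:41 on May 23

Convert departure to UTC: 15:00 − 11:00 = 04:00 UTC on May 21.
Add 5 hours and 4 minutes leg 1 → 09:04 UTC.
Add 7 hours 50 minutes layover in Darwin → 16:54 UTC.
Add 11 hours 20 minutes leg 2 → 04:14 UTC (May 22).
Add 5 hours and 1 minute layover in Eucla → 09:15 UTC.
Add 4 hours 6 minutes leg 3 → 13:21 UTC.
Add 4 hours and 15 minutes layover in Sable Harbour → 17:36 UTC.
Add 10 hours and 5 minutes leg 4 → 03:41 UTC (May 23).
Osaka is UTC+9:00, so local arrival = 03:41 + 9:00 = 12:41 on May 23.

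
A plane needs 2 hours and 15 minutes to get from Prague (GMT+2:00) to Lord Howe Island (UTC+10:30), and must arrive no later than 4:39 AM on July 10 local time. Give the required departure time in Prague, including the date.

5:54 PM on Jul 9

Target arrival in UTC: 4:39 AM − 10:30 = 6:09 PM on Jul 9.
Subtract 2 hours 15 minutes → departure 3:54 PM UTC on Jul 9.
Prague is UTC+2:00: 3:54 PM + 2:00 = 5:54 PM on Jul 9.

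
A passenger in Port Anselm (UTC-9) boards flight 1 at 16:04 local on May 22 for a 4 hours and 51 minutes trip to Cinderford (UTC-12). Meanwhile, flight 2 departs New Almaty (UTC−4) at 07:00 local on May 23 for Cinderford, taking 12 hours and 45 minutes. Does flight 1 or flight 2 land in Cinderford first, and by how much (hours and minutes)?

the first, by 17 hours 50 minutes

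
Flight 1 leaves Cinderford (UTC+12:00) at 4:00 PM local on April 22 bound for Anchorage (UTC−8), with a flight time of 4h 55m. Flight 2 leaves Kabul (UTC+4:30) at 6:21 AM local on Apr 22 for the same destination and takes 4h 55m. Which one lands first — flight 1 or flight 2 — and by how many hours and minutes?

the second, by 2 hours 9 minutes

Flight 1 in UTC: 4:00 PM − 12:00 = 4:00 AM on Apr 22.
+4 hours and 55 minutes → arrive 8:55 AM UTC on Apr 22.
Flight 2 in UTC: 6:21 AM − 4:30 = 1:51 AM on Apr 22.
+4 hours 55 minutes → arrive 6:46 AM UTC on Apr 22.
Flight 2 lands earlier by 2 hours 9 minutes.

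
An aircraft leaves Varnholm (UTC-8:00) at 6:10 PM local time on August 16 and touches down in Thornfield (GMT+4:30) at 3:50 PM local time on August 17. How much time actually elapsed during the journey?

9 hours 10 minutes

Departure in UTC: 6:10 PM + 8:00 = 2:10 AM on Aug 17.
Arrival in UTC: 3:50 PM − 4:30 = 11:20 AM on Aug 17.
Elapsed = 11:20 AM − 2:10 AM = 9 hours 10 minutes.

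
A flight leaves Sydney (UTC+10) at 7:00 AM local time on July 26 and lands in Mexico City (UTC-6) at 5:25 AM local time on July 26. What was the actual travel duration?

14 hours 25 minutes

Departure in UTC: 7:00 AM − 10:00 = 9:00 PM on Jul 25.
Arrival in UTC: 5:25 AM + 6:00 = 11:25 AM on Jul 26.
Elapsed = 11:25 AM − 9:00 PM (+1 day) = 14 hours 25 minutes.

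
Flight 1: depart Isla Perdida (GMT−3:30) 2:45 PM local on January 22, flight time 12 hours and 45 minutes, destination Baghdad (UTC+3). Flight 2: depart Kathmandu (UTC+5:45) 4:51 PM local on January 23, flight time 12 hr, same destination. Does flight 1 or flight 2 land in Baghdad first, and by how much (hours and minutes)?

the first, by 16 hours 6 minutes

Flight 1 in UTC: 2:45 PM + 3:30 = 6:15 PM on Jan 22.
+12 hours and 45 minutes → arrive 7:00 AM UTC on Jan 23.
Flight 2 in UTC: 4:51 PM − 5:45 = 11:06 AM on Jan 23.
+12 hours → arrive 11:06 PM UTC on Jan 23.
Flight 1 lands earlier by 16 hours 6 minutes.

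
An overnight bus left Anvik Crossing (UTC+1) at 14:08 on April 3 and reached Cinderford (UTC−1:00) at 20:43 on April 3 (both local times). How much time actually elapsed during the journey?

Departure in UTC: 14:08 − 1:00 = 13:08 on Apr 3.
Arrival in UTC: 20:43 + 1:00 = 21:43 on Apr 3.
Elapsed = 21:43 − 13:08 = 8 hours 35 minutes.

8 hours 35 minutes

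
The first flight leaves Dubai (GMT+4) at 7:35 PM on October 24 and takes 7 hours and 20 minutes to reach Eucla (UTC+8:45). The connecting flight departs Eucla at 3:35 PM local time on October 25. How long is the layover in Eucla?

Convert departure to UTC: 7:35 PM − 4:00 = 3:35 PM UTC on Oct 24.
Add 7 hours and 20 minutes flight time → 10:55 PM UTC.
Eucla is UTC+8:45, so local arrival = 10:55 PM + 8:45 = 7:40 AM on Oct 25.
Layover = 3:35 PM − 7:40 AM = 7 hours 55 minutes.

7 hours 55 minutes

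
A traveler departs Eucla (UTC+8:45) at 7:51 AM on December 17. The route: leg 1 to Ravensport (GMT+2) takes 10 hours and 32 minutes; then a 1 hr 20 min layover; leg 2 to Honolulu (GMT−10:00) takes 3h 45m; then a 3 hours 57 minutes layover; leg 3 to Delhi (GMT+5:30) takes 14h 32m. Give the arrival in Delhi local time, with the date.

Convert departure to UTC: 7:51 AM − 8:45 = 11:06 PM UTC on Dec 16.
Add 10 hours 32 minutes leg 1 → 9:38 AM UTC (Dec 17).
Add 1 hour and 20 minutes layover in Ravensport → 10:58 AM UTC.
Add 3 hours and 45 minutes leg 2 → 2:43 PM UTC.
Add 3 hours and 57 minutes layover in Honolulu → 6:40 PM UTC.
Add 14 hours and 32 minutes leg 3 → 9:12 AM UTC (Dec 18).
Delhi is UTC+5:30, so local arrival = 9:12 AM + 5:30 = 2:42 PM on Dec 18.

2:42 PM on December 18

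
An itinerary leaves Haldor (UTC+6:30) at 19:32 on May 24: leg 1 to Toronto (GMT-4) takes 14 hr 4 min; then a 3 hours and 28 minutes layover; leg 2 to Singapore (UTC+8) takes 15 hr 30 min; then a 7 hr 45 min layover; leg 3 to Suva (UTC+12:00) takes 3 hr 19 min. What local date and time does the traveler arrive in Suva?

21:08 on May 26

Convert departure to UTC: 19:32 − 6:30 = 13:02 UTC on May 24.
Add 14 hours and 4 minutes leg 1 → 03:06 UTC (May 25).
Add 3 hours 28 minutes layover in Toronto → 06:34 UTC.
Add 15 hours and 30 minutes leg 2 → 22:04 UTC.
Add 7 hours 45 minutes layover in Singapore → 05:49 UTC (May 26).
Add 3 hours 19 minutes leg 3 → 09:08 UTC.
Suva is UTC+12:00, so local arrival = 09:08 + 12:00 = 21:08 on May 26.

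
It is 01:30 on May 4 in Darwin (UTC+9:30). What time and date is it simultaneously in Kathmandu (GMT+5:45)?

Kathmandu is 3:45 behind Darwin.
Shift by the zone difference: 01:30 − 3:45 = 21:45 on May 3 in Kathmandu.

21:45 on May 3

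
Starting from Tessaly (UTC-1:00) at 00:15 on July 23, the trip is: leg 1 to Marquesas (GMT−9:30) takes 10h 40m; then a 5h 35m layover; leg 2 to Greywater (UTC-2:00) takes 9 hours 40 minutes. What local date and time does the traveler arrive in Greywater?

Convert departure to UTC: 00:15 + 1:00 = 01:15 UTC on Jul 23.
Add 10 hours 40 minutes leg 1 → 11:55 UTC.
Add 5 hours and 35 minutes layover in Marquesas → 17:30 UTC.
Add 9 hours and 40 minutes leg 2 → 03:10 UTC (Jul 24).
Greywater is UTC−2:00, so local arrival = 03:10 − 2:00 = 01:10 on Jul 24.

01:10 on Jul 24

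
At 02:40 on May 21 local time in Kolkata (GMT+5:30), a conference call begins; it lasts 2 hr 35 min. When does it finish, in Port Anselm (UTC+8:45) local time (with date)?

Port Anselm is 3:15 ahead of Kolkata.
After 2 hours 35 minutes it is 05:15 in Kolkata.
Shift by the zone difference: 05:15 + 3:15 = 08:30 on May 21 in Port Anselm.

08:30 on May 21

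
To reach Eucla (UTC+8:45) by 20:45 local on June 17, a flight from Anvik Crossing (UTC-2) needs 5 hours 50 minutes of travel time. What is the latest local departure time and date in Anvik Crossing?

Target arrival in UTC: 20:45 − 8:45 = 12:00 on Jun 17.
Subtract 5 hours 50 minutes → departure 06:10 UTC on Jun 17.
Anvik Crossing is UTC−2:00: 06:10 − 2:00 = 04:10 on Jun 17.

04:10 on June 17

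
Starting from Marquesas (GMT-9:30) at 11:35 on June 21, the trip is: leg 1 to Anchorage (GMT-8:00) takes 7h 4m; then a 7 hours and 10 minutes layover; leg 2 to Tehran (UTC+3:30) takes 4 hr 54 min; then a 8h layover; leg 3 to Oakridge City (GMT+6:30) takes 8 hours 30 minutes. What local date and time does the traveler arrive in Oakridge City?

Convert departure to UTC: 11:35 + 9:30 = 21:05 UTC on Jun 21.
Add 7 hours and 4 minutes leg 1 → 04:09 UTC (Jun 22).
Add 7 hours 10 minutes layover in Anchorage → 11:19 UTC.
Add 4 hours and 54 minutes leg 2 → 16:13 UTC.
Add 8 hours layover in Tehran → 00:13 UTC (Jun 23).
Add 8 hours 30 minutes leg 3 → 08:43 UTC.
Oakridge City is UTC+6:30, so local arrival = 08:43 + 6:30 = 15:13 on Jun 23.

15:13 on June 23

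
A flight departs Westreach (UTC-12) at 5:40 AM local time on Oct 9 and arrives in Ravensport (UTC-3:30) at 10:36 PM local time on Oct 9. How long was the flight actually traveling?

8 hours 26 minutes

Departure in UTC: 5:40 AM + 12:00 = 5:40 PM on Oct 9.
Arrival in UTC: 10:36 PM + 3:30 = 2:06 AM on Oct 10.
Elapsed = 2:06 AM − 5:40 PM (+1 day) = 8 hours 26 minutes.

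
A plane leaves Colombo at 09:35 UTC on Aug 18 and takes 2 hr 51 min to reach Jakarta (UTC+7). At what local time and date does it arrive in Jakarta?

19:26 on August 18

Departure is given in UTC: 09:35 on Aug 18.
Add 2 hours and 51 minutes → 12:26 UTC.
Jakarta is UTC+7:00: 12:26 + 7:00 = 19:26 on Aug 18.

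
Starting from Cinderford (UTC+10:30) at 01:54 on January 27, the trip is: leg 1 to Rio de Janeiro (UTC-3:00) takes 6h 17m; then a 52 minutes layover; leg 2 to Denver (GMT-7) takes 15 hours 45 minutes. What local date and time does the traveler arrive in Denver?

Convert departure to UTC: 01:54 − 10:30 = 15:24 UTC on Jan 26.
Add 6 hours and 17 minutes leg 1 → 21:41 UTC.
Add 52 minutes layover in Rio de Janeiro → 22:33 UTC.
Add 15 hours and 45 minutes leg 2 → 14:18 UTC (Jan 27).
Denver is UTC−7:00, so local arrival = 14:18 − 7:00 = 07:18 on Jan 27.

07:18 on January 27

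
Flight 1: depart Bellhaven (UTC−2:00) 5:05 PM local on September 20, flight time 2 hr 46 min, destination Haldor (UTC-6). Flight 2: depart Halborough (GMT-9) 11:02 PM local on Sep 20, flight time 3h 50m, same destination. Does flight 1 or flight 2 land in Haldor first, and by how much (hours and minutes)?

the first, by 14 hours 1 minute

Flight 1 in UTC: 5:05 PM + 2:00 = 7:05 PM on Sep 20.
+2 hours 46 minutes → arrive 9:51 PM UTC on Sep 20.
Flight 2 in UTC: 11:02 PM + 9:00 = 8:02 AM on Sep 21.
+3 hours and 50 minutes → arrive 11:52 AM UTC on Sep 21.
Flight 1 lands earlier by 14 hours 1 minute.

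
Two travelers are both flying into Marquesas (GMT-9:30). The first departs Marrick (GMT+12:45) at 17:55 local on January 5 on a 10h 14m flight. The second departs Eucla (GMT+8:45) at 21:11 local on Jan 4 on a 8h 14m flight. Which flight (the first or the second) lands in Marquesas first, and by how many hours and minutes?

the second, by 18 hours 44 minutes

Flight 1 in UTC: 17:55 − 12:45 = 05:10 on Jan 5.
+10 hours and 14 minutes → arrive 15:24 UTC on Jan 5.
Flight 2 in UTC: 21:11 − 8:45 = 12:26 on Jan 4.
+8 hours and 14 minutes → arrive 20:40 UTC on Jan 4.
Flight 2 lands earlier by 18 hours 44 minutes.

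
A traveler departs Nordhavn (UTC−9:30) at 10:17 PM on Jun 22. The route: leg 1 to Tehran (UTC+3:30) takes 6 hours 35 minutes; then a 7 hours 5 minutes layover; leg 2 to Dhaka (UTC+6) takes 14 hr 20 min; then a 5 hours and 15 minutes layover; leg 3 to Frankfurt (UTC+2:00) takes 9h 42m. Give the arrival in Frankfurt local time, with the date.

4:44 AM on Jun 25

Convert departure to UTC: 10:17 PM + 9:30 = 7:47 AM UTC on Jun 23.
Add 6 hours and 35 minutes leg 1 → 2:22 PM UTC.
Add 7 hours and 5 minutes layover in Tehran → 9:27 PM UTC.
Add 14 hours 20 minutes leg 2 → 11:47 AM UTC (Jun 24).
Add 5 hours 15 minutes layover in Dhaka → 5:02 PM UTC.
Add 9 hours 42 minutes leg 3 → 2:44 AM UTC (Jun 25).
Frankfurt is UTC+2:00, so local arrival = 2:44 AM + 2:00 = 4:44 AM on Jun 25.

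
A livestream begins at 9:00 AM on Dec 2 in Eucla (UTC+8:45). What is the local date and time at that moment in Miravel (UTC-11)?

1:15 PM on December 1

Miravel is 19:45 behind Eucla.
Shift by the zone difference: 9:00 AM − 19:45 = 1:15 PM on Dec 1 in Miravel.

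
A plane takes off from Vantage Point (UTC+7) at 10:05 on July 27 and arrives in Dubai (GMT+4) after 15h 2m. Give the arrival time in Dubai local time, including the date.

22:07 on July 27

Dubai is 3:00 behind Vantage Point.
After 15 hours 2 minutes it is 01:07 (Jul 28) in Vantage Point.
Shift by the zone difference: 01:07 − 3:00 = 22:07 on Jul 27 in Dubai.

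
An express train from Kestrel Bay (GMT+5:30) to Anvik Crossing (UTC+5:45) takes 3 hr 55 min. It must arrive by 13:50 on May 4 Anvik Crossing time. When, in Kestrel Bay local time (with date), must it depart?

09:40 on May 4

Target arrival in UTC: 13:50 − 5:45 = 08:05 on May 4.
Subtract 3 hours and 55 minutes → departure 04:10 UTC on May 4.
Kestrel Bay is UTC+5:30: 04:10 + 5:30 = 09:40 on May 4.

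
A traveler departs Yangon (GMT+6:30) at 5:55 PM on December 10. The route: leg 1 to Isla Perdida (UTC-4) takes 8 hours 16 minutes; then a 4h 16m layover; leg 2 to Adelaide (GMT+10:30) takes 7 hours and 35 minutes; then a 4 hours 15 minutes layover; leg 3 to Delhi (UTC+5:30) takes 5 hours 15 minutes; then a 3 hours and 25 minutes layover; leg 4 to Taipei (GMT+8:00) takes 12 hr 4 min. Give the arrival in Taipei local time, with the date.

Convert departure to UTC: 5:55 PM − 6:30 = 11:25 AM UTC on Dec 10.
Add 8 hours 16 minutes leg 1 → 7:41 PM UTC.
Add 4 hours and 16 minutes layover in Isla Perdida → 11:57 PM UTC.
Add 7 hours and 35 minutes leg 2 → 7:32 AM UTC (Dec 11).
Add 4 hours 15 minutes layover in Adelaide → 11:47 AM UTC.
Add 5 hours 15 minutes leg 3 → 5:02 PM UTC.
Add 3 hours and 25 minutes layover in Delhi → 8:27 PM UTC.
Add 12 hours 4 minutes leg 4 → 8:31 AM UTC (Dec 12).
Taipei is UTC+8:00, so local arrival = 8:31 AM + 8:00 = 4:31 PM on Dec 12.

4:31 PM on December 12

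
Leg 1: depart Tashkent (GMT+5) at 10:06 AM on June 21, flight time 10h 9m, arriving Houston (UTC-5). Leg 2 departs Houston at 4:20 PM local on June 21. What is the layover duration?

Convert departure to UTC: 10:06 AM − 5:00 = 5:06 AM UTC on Jun 21.
Add 10 hours and 9 minutes flight time → 3:15 PM UTC.
Houston is UTC−5:00, so local arrival = 3:15 PM − 5:00 = 10:15 AM on Jun 21.
Layover = 4:20 PM − 10:15 AM = 6 hours 5 minutes.

6 hours 5 minutes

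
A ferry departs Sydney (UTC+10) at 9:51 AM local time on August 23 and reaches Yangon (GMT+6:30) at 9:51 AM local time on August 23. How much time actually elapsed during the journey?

3 hours 30 minutes

Departure in UTC: 9:51 AM − 10:00 = 11:51 PM on Aug 22.
Arrival in UTC: 9:51 AM − 6:30 = 3:21 AM on Aug 23.
Elapsed = 3:21 AM − 11:51 PM (+1 day) = 3 hours 30 minutes.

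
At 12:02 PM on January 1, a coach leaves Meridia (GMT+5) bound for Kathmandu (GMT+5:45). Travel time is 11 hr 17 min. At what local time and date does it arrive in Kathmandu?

Kathmandu is 0:45 ahead of Meridia.
After 11 hours 17 minutes it is 11:19 PM in Meridia.
Shift by the zone difference: 11:19 PM + 0:45 = 12:04 AM on Jan 2 in Kathmandu.

12:04 AM on January 2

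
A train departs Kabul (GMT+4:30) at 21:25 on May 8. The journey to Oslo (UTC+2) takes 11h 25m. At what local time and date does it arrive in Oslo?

Convert departure to UTC: 21:25 − 4:30 = 16:55 UTC on May 8.
Add 11 hours and 25 minutes travel time → 04:20 UTC (May 9).
Oslo is UTC+2:00, so local arrival = 04:20 + 2:00 = 06:20 on May 9.

06:20 on May 9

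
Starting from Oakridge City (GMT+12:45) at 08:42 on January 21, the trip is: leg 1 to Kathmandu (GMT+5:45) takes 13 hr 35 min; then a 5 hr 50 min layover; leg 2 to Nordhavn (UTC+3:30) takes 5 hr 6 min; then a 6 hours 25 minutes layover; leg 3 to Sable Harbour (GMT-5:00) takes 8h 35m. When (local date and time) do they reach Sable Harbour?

Convert departure to UTC: 08:42 − 12:45 = 19:57 UTC on Jan 20.
Add 13 hours 35 minutes leg 1 → 09:32 UTC (Jan 21).
Add 5 hours and 50 minutes layover in Kathmandu → 15:22 UTC.
Add 5 hours and 6 minutes leg 2 → 20:28 UTC.
Add 6 hours and 25 minutes layover in Nordhavn → 02:53 UTC (Jan 22).
Add 8 hours 35 minutes leg 3 → 11:28 UTC.
Sable Harbour is UTC−5:00, so local arrival = 11:28 − 5:00 = 06:28 on Jan 22.

06:28 on January 22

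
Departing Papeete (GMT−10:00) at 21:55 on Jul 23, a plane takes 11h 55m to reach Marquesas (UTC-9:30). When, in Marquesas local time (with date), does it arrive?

Marquesas is 0:30 ahead of Papeete.
After 11 hours and 55 minutes it is 09:50 (Jul 24) in Papeete.
Shift by the zone difference: 09:50 + 0:30 = 10:20 on Jul 24 in Marquesas.

10:20 on July 24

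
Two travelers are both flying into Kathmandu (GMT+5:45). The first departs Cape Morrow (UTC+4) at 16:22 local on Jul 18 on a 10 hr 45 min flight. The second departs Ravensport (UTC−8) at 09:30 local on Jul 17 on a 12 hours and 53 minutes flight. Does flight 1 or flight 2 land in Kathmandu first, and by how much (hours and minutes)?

the second, by 16 hours 44 minutes

Flight 1 in UTC: 16:22 − 4:00 = 12:22 on Jul 18.
+10 hours 45 minutes → arrive 23:07 UTC on Jul 18.
Flight 2 in UTC: 09:30 + 8:00 = 17:30 on Jul 17.
+12 hours 53 minutes → arrive 06:23 UTC on Jul 18.
Flight 2 lands earlier by 16 hours 44 minutes.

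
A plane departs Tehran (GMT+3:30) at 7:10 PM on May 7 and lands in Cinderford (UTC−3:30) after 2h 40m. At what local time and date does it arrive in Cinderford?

2:50 PM on May 7

Cinderford is 7:00 behind Tehran.
After 2 hours and 40 minutes it is 9:50 PM in Tehran.
Shift by the zone difference: 9:50 PM − 7:00 = 2:50 PM on May 7 in Cinderford.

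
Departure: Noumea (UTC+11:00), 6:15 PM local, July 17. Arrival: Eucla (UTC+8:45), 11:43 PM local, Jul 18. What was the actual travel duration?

31 hours 43 minutes

Departure in UTC: 6:15 PM − 11:00 = 7:15 AM on Jul 17.
Arrival in UTC: 11:43 PM − 8:45 = 2:58 PM on Jul 18.
Elapsed = 2:58 PM − 7:15 AM (+1 day) = 31 hours 43 minutes.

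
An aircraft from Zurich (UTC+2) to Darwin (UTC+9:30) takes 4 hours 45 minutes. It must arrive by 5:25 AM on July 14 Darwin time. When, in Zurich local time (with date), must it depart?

5:10 PM on July 13

Target arrival in UTC: 5:25 AM − 9:30 = 7:55 PM on Jul 13.
Subtract 4 hours 45 minutes → departure 3:10 PM UTC on Jul 13.
Zurich is UTC+2:00: 3:10 PM + 2:00 = 5:10 PM on Jul 13.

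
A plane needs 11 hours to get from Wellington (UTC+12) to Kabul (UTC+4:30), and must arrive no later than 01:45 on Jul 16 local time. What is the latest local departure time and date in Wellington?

22:15 on Jul 15

Target arrival in UTC: 01:45 − 4:30 = 21:15 on Jul 15.
Subtract 11 hours → departure 10:15 UTC on Jul 15.
Wellington is UTC+12:00: 10:15 + 12:00 = 22:15 on Jul 15.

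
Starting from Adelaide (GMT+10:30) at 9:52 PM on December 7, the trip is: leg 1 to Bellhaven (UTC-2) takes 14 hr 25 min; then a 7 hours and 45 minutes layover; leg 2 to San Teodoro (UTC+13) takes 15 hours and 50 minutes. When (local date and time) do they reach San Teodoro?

Convert departure to UTC: 9:52 PM − 10:30 = 11:22 AM UTC on Dec 7.
Add 14 hours and 25 minutes leg 1 → 1:47 AM UTC (Dec 8).
Add 7 hours and 45 minutes layover in Bellhaven → 9:32 AM UTC.
Add 15 hours 50 minutes leg 2 → 1:22 AM UTC (Dec 9).
San Teodoro is UTC+13:00, so local arrival = 1:22 AM + 13:00 = 2:22 PM on Dec 9.

2:22 PM on December 9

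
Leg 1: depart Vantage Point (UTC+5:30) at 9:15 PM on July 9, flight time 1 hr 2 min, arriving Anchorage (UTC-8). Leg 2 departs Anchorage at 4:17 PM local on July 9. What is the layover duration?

Convert departure to UTC: 9:15 PM − 5:30 = 3:45 PM UTC on Jul 9.
Add 1 hour and 2 minutes flight time → 4:47 PM UTC.
Anchorage is UTC−8:00, so local arrival = 4:47 PM − 8:00 = 8:47 AM on Jul 9.
Layover = 4:17 PM − 8:47 AM = 7 hours 30 minutes.

7 hours 30 minutes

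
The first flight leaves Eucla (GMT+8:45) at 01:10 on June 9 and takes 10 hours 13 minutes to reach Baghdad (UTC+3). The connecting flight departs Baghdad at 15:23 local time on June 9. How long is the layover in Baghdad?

Convert departure to UTC: 01:10 − 8:45 = 16:25 UTC on Jun 8.
Add 10 hours and 13 minutes flight time → 02:38 UTC (Jun 9).
Baghdad is UTC+3:00, so local arrival = 02:38 + 3:00 = 05:38 on Jun 9.
Layover = 15:23 − 05:38 = 9 hours 45 minutes.

9 hours 45 minutes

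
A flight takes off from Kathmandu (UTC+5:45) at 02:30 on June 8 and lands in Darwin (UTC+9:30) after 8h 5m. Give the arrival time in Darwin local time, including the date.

14:20 on June 8

Darwin is 3:45 ahead of Kathmandu.
After 8 hours and 5 minutes it is 10:35 in Kathmandu.
Shift by the zone difference: 10:35 + 3:45 = 14:20 on Jun 8 in Darwin.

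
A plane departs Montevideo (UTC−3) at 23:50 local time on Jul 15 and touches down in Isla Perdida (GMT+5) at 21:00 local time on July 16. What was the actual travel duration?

Isla Perdida is 8:00 ahead of Montevideo.
Clock-face elapsed time (ignoring zones) is 21 hours 10 minutes.
Actual elapsed = 21 hours 10 minutes − 8:00 = 13 hours 10 minutes.

13 hours 10 minutes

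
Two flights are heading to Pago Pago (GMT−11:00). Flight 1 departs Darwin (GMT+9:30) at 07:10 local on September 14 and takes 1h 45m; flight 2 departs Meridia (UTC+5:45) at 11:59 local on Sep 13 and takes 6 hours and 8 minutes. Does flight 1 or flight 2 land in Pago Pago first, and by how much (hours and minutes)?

the second, by 11 hours 3 minutes

Flight 1 in UTC: 07:10 − 9:30 = 21:40 on Sep 13.
+1 hour and 45 minutes → arrive 23:25 UTC on Sep 13.
Flight 2 in UTC: 11:59 − 5:45 = 06:14 on Sep 13.
+6 hours 8 minutes → arrive 12:22 UTC on Sep 13.
Flight 2 lands earlier by 11 hours 3 minutes.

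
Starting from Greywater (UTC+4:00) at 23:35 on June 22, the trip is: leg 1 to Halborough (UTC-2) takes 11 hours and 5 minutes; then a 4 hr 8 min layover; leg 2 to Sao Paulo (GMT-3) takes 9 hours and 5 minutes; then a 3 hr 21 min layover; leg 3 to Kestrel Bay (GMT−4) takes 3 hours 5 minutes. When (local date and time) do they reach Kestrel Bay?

Convert departure to UTC: 23:35 − 4:00 = 19:35 UTC on Jun 22.
Add 11 hours and 5 minutes leg 1 → 06:40 UTC (Jun 23).
Add 4 hours and 8 minutes layover in Halborough → 10:48 UTC.
Add 9 hours and 5 minutes leg 2 → 19:53 UTC.
Add 3 hours 21 minutes layover in Sao Paulo → 23:14 UTC.
Add 3 hours 5 minutes leg 3 → 02:19 UTC (Jun 24).
Kestrel Bay is UTC−4:00, so local arrival = 02:19 − 4:00 = 22:19 on Jun 23.

22:19 on June 23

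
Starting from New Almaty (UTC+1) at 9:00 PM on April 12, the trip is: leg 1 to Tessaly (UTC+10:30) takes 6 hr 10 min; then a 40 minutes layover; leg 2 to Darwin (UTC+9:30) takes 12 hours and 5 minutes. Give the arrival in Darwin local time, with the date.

12:25 AM on April 14

Convert departure to UTC: 9:00 PM − 1:00 = 8:00 PM UTC on Apr 12.
Add 6 hours 10 minutes leg 1 → 2:10 AM UTC (Apr 13).
Add 40 minutes layover in Tessaly → 2:50 AM UTC.
Add 12 hours 5 minutes leg 2 → 2:55 PM UTC.
Darwin is UTC+9:30, so local arrival = 2:55 PM + 9:30 = 12:25 AM on Apr 14.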